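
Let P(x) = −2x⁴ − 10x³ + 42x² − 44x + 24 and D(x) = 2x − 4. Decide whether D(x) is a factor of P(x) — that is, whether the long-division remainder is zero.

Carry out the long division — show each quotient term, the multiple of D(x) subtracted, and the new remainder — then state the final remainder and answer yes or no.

R(x) = −8, so D(x) is not a factor of P(x). no

Step 1: lead(−2x⁴ − 10x³ + 42x² − 44x + 24) ÷ lead(D) = −2x⁴ ÷ 2x = −x³. Subtract (−x³)·D = −2x⁴ + 4x³. Remainder: −14x³ + 42x² − 44x + 24.
Step 2: lead(−14x³ + 42x² − 44x + 24) ÷ lead(D) = −14x³ ÷ 2x = −7x². Subtract (−7x²)·D = −14x³ + 28x². Remainder: 14x² − 44x + 24.
Step 3: lead(14x² − 44x + 24) ÷ lead(D) = 14x² ÷ 2x = 7x. Subtract (7x)·D = 14x² − 28x. Remainder: −16x + 24.
Step 4: lead(−16x + 24) ÷ lead(D) = −16x ÷ 2x = −8. Subtract (−8)·D = −16x + 32. Remainder: −8.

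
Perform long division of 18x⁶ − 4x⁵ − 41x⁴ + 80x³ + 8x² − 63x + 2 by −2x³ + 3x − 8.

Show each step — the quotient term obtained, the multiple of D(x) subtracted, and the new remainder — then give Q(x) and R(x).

Q(x) = −9x³ + 2x² + 7x − 1; R(x) = 3x² − 4x − 6

Step 1: lead(18x⁶ − 4x⁵ − 41x⁴ + 80x³ + 8x² − 63x + 2) ÷ lead(D) = 18x⁶ ÷ −2x³ = −9x³. Subtract (−9x³)·D = 18x⁶ − 27x⁴ + 72x³. Remainder: −4x⁵ − 14x⁴ + 8x³ + 8x² − 63x + 2.
Step 2: lead(−4x⁵ − 14x⁴ + 8x³ + 8x² − 63x + 2) ÷ lead(D) = −4x⁵ ÷ −2x³ = 2x². Subtract (2x²)·D = −4x⁵ + 6x³ − 16x². Remainder: −14x⁴ + 2x³ + 24x² − 63x + 2.
Step 3: lead(−14x⁴ + 2x³ + 24x² − 63x + 2) ÷ lead(D) = −14x⁴ ÷ −2x³ = 7x. Subtract (7x)·D = −14x⁴ + 21x² − 56x. Remainder: 2x³ + 3x² − 7x + 2.
Step 4: lead(2x³ + 3x² − 7x + 2) ÷ lead(D) = 2x³ ÷ −2x³ = −1. Subtract (−1)·D = 2x³ − 3x + 8. Remainder: 3x² − 4x − 6.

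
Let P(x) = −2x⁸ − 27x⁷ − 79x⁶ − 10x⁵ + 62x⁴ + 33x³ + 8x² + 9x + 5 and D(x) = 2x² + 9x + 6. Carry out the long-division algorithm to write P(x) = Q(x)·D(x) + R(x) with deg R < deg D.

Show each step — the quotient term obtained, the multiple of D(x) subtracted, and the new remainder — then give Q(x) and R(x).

Q(x) = −x⁶ − 9x⁵ + 4x⁴ + 4x³ + x² + 1; R(x) = −1

Step 1: lead(−2x⁸ − 27x⁷ − 79x⁶ − 10x⁵ + 62x⁴ + 33x³ + 8x² + 9x + 5) ÷ lead(D) = −2x⁸ ÷ 2x² = −x⁶. Subtract (−x⁶)·D = −2x⁸ − 9x⁷ − 6x⁶. Remainder: −18x⁷ − 73x⁶ − 10x⁵ + 62x⁴ + 33x³ + 8x² + 9x + 5.
Step 2: lead(−18x⁷ − 73x⁶ − 10x⁵ + 62x⁴ + 33x³ + 8x² + 9x + 5) ÷ lead(D) = −18x⁷ ÷ 2x² = −9x⁵. Subtract (−9x⁵)·D = −18x⁷ − 81x⁶ − 54x⁵. Remainder: 8x⁶ + 44x⁵ + 62x⁴ + 33x³ + 8x² + 9x + 5.
Step 3: lead(8x⁶ + 44x⁵ + 62x⁴ + 33x³ + 8x² + 9x + 5) ÷ lead(D) = 8x⁶ ÷ 2x² = 4x⁴. Subtract (4x⁴)·D = 8x⁶ + 36x⁵ + 24x⁴. Remainder: 8x⁵ + 38x⁴ + 33x³ + 8x² + 9x + 5.
Step 4: lead(8x⁵ + 38x⁴ + 33x³ + 8x² + 9x + 5) ÷ lead(D) = 8x⁵ ÷ 2x² = 4x³. Subtract (4x³)·D = 8x⁵ + 36x⁴ + 24x³. Remainder: 2x⁴ + 9x³ + 8x² + 9x + 5.
Step 5: lead(2x⁴ + 9x³ + 8x² + 9x + 5) ÷ lead(D) = 2x⁴ ÷ 2x² = x². Subtract (x²)·D = 2x⁴ + 9x³ + 6x². Remainder: 2x² + 9x + 5.
Step 6: lead(2x² + 9x + 5) ÷ lead(D) = 2x² ÷ 2x² = 1. Subtract (1)·D = 2x² + 9x + 6. Remainder: −1.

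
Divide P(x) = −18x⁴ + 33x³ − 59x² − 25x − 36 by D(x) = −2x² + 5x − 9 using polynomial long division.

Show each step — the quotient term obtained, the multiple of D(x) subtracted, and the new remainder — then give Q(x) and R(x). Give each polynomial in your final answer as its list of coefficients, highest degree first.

Q = [9, 6, 4]; R = [9, 0]

Step 1: lead(−18x⁴ + 33x³ − 59x² − 25x − 36) ÷ lead(D) = −18x⁴ ÷ −2x² = 9x². Subtract (9x²)·D = −18x⁴ + 45x³ − 81x². Remainder: −12x³ + 22x² − 25x − 36.
Step 2: lead(−12x³ + 22x² − 25x − 36) ÷ lead(D) = −12x³ ÷ −2x² = 6x. Subtract (6x)·D = −12x³ + 30x² − 54x. Remainder: −8x² + 29x − 36.
Step 3: lead(−8x² + 29x − 36) ÷ lead(D) = −8x² ÷ −2x² = 4. Subtract (4)·D = −8x² + 20x − 36. Remainder: 9x.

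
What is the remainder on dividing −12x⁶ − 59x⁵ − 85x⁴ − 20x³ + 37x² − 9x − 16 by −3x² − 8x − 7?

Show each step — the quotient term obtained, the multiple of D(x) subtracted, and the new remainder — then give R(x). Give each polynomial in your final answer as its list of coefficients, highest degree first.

R = [-2]

Step 1: lead(−12x⁶ − 59x⁵ − 85x⁴ − 20x³ + 37x² − 9x − 16) ÷ lead(D) = −12x⁶ ÷ −3x² = 4x⁴. Subtract (4x⁴)·D = −12x⁶ − 32x⁵ − 28x⁴. Remainder: −27x⁵ − 57x⁴ − 20x³ + 37x² − 9x − 16.
Step 2: lead(−27x⁵ − 57x⁴ − 20x³ + 37x² − 9x − 16) ÷ lead(D) = −27x⁵ ÷ −3x² = 9x³. Subtract (9x³)·D = −27x⁵ − 72x⁴ − 63x³. Remainder: 15x⁴ + 43x³ + 37x² − 9x − 16.
Step 3: lead(15x⁴ + 43x³ + 37x² − 9x − 16) ÷ lead(D) = 15x⁴ ÷ −3x² = −5x². Subtract (−5x²)·D = 15x⁴ + 40x³ + 35x². Remainder: 3x³ + 2x² − 9x − 16.
Step 4: lead(3x³ + 2x² − 9x − 16) ÷ lead(D) = 3x³ ÷ −3x² = −x. Subtract (−x)·D = 3x³ + 8x² + 7x. Remainder: −6x² − 16x − 16.
Step 5: lead(−6x² − 16x − 16) ÷ lead(D) = −6x² ÷ −3x² = 2. Subtract (2)·D = −6x² − 16x − 14. Remainder: −2.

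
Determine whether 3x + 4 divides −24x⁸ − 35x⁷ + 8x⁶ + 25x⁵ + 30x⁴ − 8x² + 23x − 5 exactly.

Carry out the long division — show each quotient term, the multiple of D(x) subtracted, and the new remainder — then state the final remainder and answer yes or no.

R(x) = 7, so D(x) is not a factor of P(x). no

Step 1: lead(−24x⁸ − 35x⁷ + 8x⁶ + 25x⁵ + 30x⁴ − 8x² + 23x − 5) ÷ lead(D) = −24x⁸ ÷ 3x = −8x⁷. Subtract (−8x⁷)·D = −24x⁸ − 32x⁷. Remainder: −3x⁷ + 8x⁶ + 25x⁵ + 30x⁴ − 8x² + 23x − 5.
Step 2: lead(−3x⁷ + 8x⁶ + 25x⁵ + 30x⁴ − 8x² + 23x − 5) ÷ lead(D) = −3x⁷ ÷ 3x = −x⁶. Subtract (−x⁶)·D = −3x⁷ − 4x⁶. Remainder: 12x⁶ + 25x⁵ + 30x⁴ − 8x² + 23x − 5.
Step 3: lead(12x⁶ + 25x⁵ + 30x⁴ − 8x² + 23x − 5) ÷ lead(D) = 12x⁶ ÷ 3x = 4x⁵. Subtract (4x⁵)·D = 12x⁶ + 16x⁵. Remainder: 9x⁵ + 30x⁴ − 8x² + 23x − 5.
Step 4: lead(9x⁵ + 30x⁴ − 8x² + 23x − 5) ÷ lead(D) = 9x⁵ ÷ 3x = 3x⁴. Subtract (3x⁴)·D = 9x⁵ + 12x⁴. Remainder: 18x⁴ − 8x² + 23x − 5.
Step 5: lead(18x⁴ − 8x² + 23x − 5) ÷ lead(D) = 18x⁴ ÷ 3x = 6x³. Subtract (6x³)·D = 18x⁴ + 24x³. Remainder: −24x³ − 8x² + 23x − 5.
Step 6: lead(−24x³ − 8x² + 23x − 5) ÷ lead(D) = −24x³ ÷ 3x = −8x². Subtract (−8x²)·D = −24x³ − 32x². Remainder: 24x² + 23x − 5.
Step 7: lead(24x² + 23x − 5) ÷ lead(D) = 24x² ÷ 3x = 8x. Subtract (8x)·D = 24x² + 32x. Remainder: −9x − 5.
Step 8: lead(−9x − 5) ÷ lead(D) = −9x ÷ 3x = −3. Subtract (−3)·D = −9x − 12. Remainder: 7.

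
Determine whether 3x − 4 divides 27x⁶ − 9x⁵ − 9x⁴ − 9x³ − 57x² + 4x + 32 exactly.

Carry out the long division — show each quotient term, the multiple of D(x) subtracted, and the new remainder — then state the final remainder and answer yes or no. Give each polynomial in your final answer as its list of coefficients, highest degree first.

Step 1: lead(27x⁶ − 9x⁵ − 9x⁴ − 9x³ − 57x² + 4x + 32) ÷ lead(D) = 27x⁶ ÷ 3x = 9x⁵. Subtract (9x⁵)·D = 27x⁶ − 36x⁵. Remainder: 27x⁵ − 9x⁴ − 9x³ − 57x² + 4x + 32.
Step 2: lead(27x⁵ − 9x⁴ − 9x³ − 57x² + 4x + 32) ÷ lead(D) = 27x⁵ ÷ 3x = 9x⁴. Subtract (9x⁴)·D = 27x⁵ − 36x⁴. Remainder: 27x⁴ − 9x³ − 57x² + 4x + 32.
Step 3: lead(27x⁴ − 9x³ − 57x² + 4x + 32) ÷ lead(D) = 27x⁴ ÷ 3x = 9x³. Subtract (9x³)·D = 27x⁴ − 36x³. Remainder: 27x³ − 57x² + 4x + 32.
Step 4: lead(27x³ − 57x² + 4x + 32) ÷ lead(D) = 27x³ ÷ 3x = 9x². Subtract (9x²)·D = 27x³ − 36x². Remainder: −21x² + 4x + 32.
Step 5: lead(−21x² + 4x + 32) ÷ lead(D) = −21x² ÷ 3x = −7x. Subtract (−7x)·D = −21x² + 28x. Remainder: −24x + 32.
Step 6: lead(−24x + 32) ÷ lead(D) = −24x ÷ 3x = −8. Subtract (−8)·D = −24x + 32. Remainder: 0.

R = [0], so D(x) is a factor of P(x). yes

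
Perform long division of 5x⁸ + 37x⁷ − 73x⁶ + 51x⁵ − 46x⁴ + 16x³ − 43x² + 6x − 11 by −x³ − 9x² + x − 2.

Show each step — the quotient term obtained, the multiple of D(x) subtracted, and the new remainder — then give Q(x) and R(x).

Step 1: lead(5x⁸ + 37x⁷ − 73x⁶ + 51x⁵ − 46x⁴ + 16x³ − 43x² + 6x − 11) ÷ lead(D) = 5x⁸ ÷ −x³ = −5x⁵. Subtract (−5x⁵)·D = 5x⁸ + 45x⁷ − 5x⁶ + 10x⁵. Remainder: −8x⁷ − 68x⁶ + 41x⁵ − 46x⁴ + 16x³ − 43x² + 6x − 11.
Step 2: lead(−8x⁷ − 68x⁶ + 41x⁵ − 46x⁴ + 16x³ − 43x² + 6x − 11) ÷ lead(D) = −8x⁷ ÷ −x³ = 8x⁴. Subtract (8x⁴)·D = −8x⁷ − 72x⁶ + 8x⁵ − 16x⁴. Remainder: 4x⁶ + 33x⁵ − 30x⁴ + 16x³ − 43x² + 6x − 11.
Step 3: lead(4x⁶ + 33x⁵ − 30x⁴ + 16x³ − 43x² + 6x − 11) ÷ lead(D) = 4x⁶ ÷ −x³ = −4x³. Subtract (−4x³)·D = 4x⁶ + 36x⁵ − 4x⁴ + 8x³. Remainder: −3x⁵ − 26x⁴ + 8x³ − 43x² + 6x − 11.
Step 4: lead(−3x⁵ − 26x⁴ + 8x³ − 43x² + 6x − 11) ÷ lead(D) = −3x⁵ ÷ −x³ = 3x². Subtract (3x²)·D = −3x⁵ − 27x⁴ + 3x³ − 6x². Remainder: x⁴ + 5x³ − 37x² + 6x − 11.
Step 5: lead(x⁴ + 5x³ − 37x² + 6x − 11) ÷ lead(D) = x⁴ ÷ −x³ = −x. Subtract (−x)·D = x⁴ + 9x³ − x² + 2x. Remainder: −4x³ − 36x² + 4x − 11.
Step 6: lead(−4x³ − 36x² + 4x − 11) ÷ lead(D) = −4x³ ÷ −x³ = 4. Subtract (4)·D = −4x³ − 36x² + 4x − 8. Remainder: −3.

Q(x) = −5x⁵ + 8x⁴ − 4x³ + 3x² − x + 4; R(x) = −3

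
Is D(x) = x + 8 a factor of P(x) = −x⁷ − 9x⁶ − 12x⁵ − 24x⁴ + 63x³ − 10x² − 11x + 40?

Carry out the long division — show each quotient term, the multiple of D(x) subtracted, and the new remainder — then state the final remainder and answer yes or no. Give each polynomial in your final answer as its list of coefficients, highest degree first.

Step 1: lead(−x⁷ − 9x⁶ − 12x⁵ − 24x⁴ + 63x³ − 10x² − 11x + 40) ÷ lead(D) = −x⁷ ÷ x = −x⁶. Subtract (−x⁶)·D = −x⁷ − 8x⁶. Remainder: −x⁶ − 12x⁵ − 24x⁴ + 63x³ − 10x² − 11x + 40.
Step 2: lead(−x⁶ − 12x⁵ − 24x⁴ + 63x³ − 10x² − 11x + 40) ÷ lead(D) = −x⁶ ÷ x = −x⁵. Subtract (−x⁵)·D = −x⁶ − 8x⁵. Remainder: −4x⁵ − 24x⁴ + 63x³ − 10x² − 11x + 40.
Step 3: lead(−4x⁵ − 24x⁴ + 63x³ − 10x² − 11x + 40) ÷ lead(D) = −4x⁵ ÷ x = −4x⁴. Subtract (−4x⁴)·D = −4x⁵ − 32x⁴. Remainder: 8x⁴ + 63x³ − 10x² − 11x + 40.
Step 4: lead(8x⁴ + 63x³ − 10x² − 11x + 40) ÷ lead(D) = 8x⁴ ÷ x = 8x³. Subtract (8x³)·D = 8x⁴ + 64x³. Remainder: −x³ − 10x² − 11x + 40.
Step 5: lead(−x³ − 10x² − 11x + 40) ÷ lead(D) = −x³ ÷ x = −x². Subtract (−x²)·D = −x³ − 8x². Remainder: −2x² − 11x + 40.
Step 6: lead(−2x² − 11x + 40) ÷ lead(D) = −2x² ÷ x = −2x. Subtract (−2x)·D = −2x² − 16x. Remainder: 5x + 40.
Step 7: lead(5x + 40) ÷ lead(D) = 5x ÷ x = 5. Subtract (5)·D = 5x + 40. Remainder: 0.

R = [0], so D(x) is a factor of P(x). yes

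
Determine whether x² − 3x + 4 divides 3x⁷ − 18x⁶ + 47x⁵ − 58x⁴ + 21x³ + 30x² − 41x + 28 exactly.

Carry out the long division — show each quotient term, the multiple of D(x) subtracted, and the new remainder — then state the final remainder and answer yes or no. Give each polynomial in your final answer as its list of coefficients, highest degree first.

Step 1: lead(3x⁷ − 18x⁶ + 47x⁵ − 58x⁴ + 21x³ + 30x² − 41x + 28) ÷ lead(D) = 3x⁷ ÷ x² = 3x⁵. Subtract (3x⁵)·D = 3x⁷ − 9x⁶ + 12x⁵. Remainder: −9x⁶ + 35x⁵ − 58x⁴ + 21x³ + 30x² − 41x + 28.
Step 2: lead(−9x⁶ + 35x⁵ − 58x⁴ + 21x³ + 30x² − 41x + 28) ÷ lead(D) = −9x⁶ ÷ x² = −9x⁴. Subtract (−9x⁴)·D = −9x⁶ + 27x⁵ − 36x⁴. Remainder: 8x⁵ − 22x⁴ + 21x³ + 30x² − 41x + 28.
Step 3: lead(8x⁵ − 22x⁴ + 21x³ + 30x² − 41x + 28) ÷ lead(D) = 8x⁵ ÷ x² = 8x³. Subtract (8x³)·D = 8x⁵ − 24x⁴ + 32x³. Remainder: 2x⁴ − 11x³ + 30x² − 41x + 28.
Step 4: lead(2x⁴ − 11x³ + 30x² − 41x + 28) ÷ lead(D) = 2x⁴ ÷ x² = 2x². Subtract (2x²)·D = 2x⁴ − 6x³ + 8x². Remainder: −5x³ + 22x² − 41x + 28.
Step 5: lead(−5x³ + 22x² − 41x + 28) ÷ lead(D) = −5x³ ÷ x² = −5x. Subtract (−5x)·D = −5x³ + 15x² − 20x. Remainder: 7x² − 21x + 28.
Step 6: lead(7x² − 21x + 28) ÷ lead(D) = 7x² ÷ x² = 7. Subtract (7)·D = 7x² − 21x + 28. Remainder: 0.

R = [0], so D(x) is a factor of P(x). yes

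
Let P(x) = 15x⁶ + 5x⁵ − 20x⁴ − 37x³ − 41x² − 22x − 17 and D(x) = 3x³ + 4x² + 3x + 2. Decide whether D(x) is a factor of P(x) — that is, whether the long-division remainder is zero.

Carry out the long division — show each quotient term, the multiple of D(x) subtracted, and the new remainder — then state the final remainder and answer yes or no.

Step 1: lead(15x⁶ + 5x⁵ − 20x⁴ − 37x³ − 41x² − 22x − 17) ÷ lead(D) = 15x⁶ ÷ 3x³ = 5x³. Subtract (5x³)·D = 15x⁶ + 20x⁵ + 15x⁴ + 10x³. Remainder: −15x⁵ − 35x⁴ − 47x³ − 41x² − 22x − 17.
Step 2: lead(−15x⁵ − 35x⁴ − 47x³ − 41x² − 22x − 17) ÷ lead(D) = −15x⁵ ÷ 3x³ = −5x². Subtract (−5x²)·D = −15x⁵ − 20x⁴ − 15x³ − 10x². Remainder: −15x⁴ − 32x³ − 31x² − 22x − 17.
Step 3: lead(−15x⁴ − 32x³ − 31x² − 22x − 17) ÷ lead(D) = −15x⁴ ÷ 3x³ = −5x. Subtract (−5x)·D = −15x⁴ − 20x³ − 15x² − 10x. Remainder: −12x³ − 16x² − 12x − 17.
Step 4: lead(−12x³ − 16x² − 12x − 17) ÷ lead(D) = −12x³ ÷ 3x³ = −4. Subtract (−4)·D = −12x³ − 16x² − 12x − 8. Remainder: −9.

R(x) = −9, so D(x) is not a factor of P(x). no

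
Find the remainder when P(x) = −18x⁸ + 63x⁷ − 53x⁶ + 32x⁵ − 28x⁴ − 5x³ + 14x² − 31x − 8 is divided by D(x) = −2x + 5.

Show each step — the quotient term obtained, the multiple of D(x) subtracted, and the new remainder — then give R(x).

R(x) = 2

Step 1: lead(−18x⁸ + 63x⁷ − 53x⁶ + 32x⁵ − 28x⁴ − 5x³ + 14x² − 31x − 8) ÷ lead(D) = −18x⁸ ÷ −2x = 9x⁷. Subtract (9x⁷)·D = −18x⁸ + 45x⁷. Remainder: 18x⁷ − 53x⁶ + 32x⁵ − 28x⁴ − 5x³ + 14x² − 31x − 8.
Step 2: lead(18x⁷ − 53x⁶ + 32x⁵ − 28x⁴ − 5x³ + 14x² − 31x − 8) ÷ lead(D) = 18x⁷ ÷ −2x = −9x⁶. Subtract (−9x⁶)·D = 18x⁷ − 45x⁶. Remainder: −8x⁶ + 32x⁵ − 28x⁴ − 5x³ + 14x² − 31x − 8.
Step 3: lead(−8x⁶ + 32x⁵ − 28x⁴ − 5x³ + 14x² − 31x − 8) ÷ lead(D) = −8x⁶ ÷ −2x = 4x⁵. Subtract (4x⁵)·D = −8x⁶ + 20x⁵. Remainder: 12x⁵ − 28x⁴ − 5x³ + 14x² − 31x − 8.
Step 4: lead(12x⁵ − 28x⁴ − 5x³ + 14x² − 31x − 8) ÷ lead(D) = 12x⁵ ÷ −2x = −6x⁴. Subtract (−6x⁴)·D = 12x⁵ − 30x⁴. Remainder: 2x⁴ − 5x³ + 14x² − 31x − 8.
Step 5: lead(2x⁴ − 5x³ + 14x² − 31x − 8) ÷ lead(D) = 2x⁴ ÷ −2x = −x³. Subtract (−x³)·D = 2x⁴ − 5x³. Remainder: 14x² − 31x − 8.
Step 6: lead(14x² − 31x − 8) ÷ lead(D) = 14x² ÷ −2x = −7x. Subtract (−7x)·D = 14x² − 35x. Remainder: 4x − 8.
Step 7: lead(4x − 8) ÷ lead(D) = 4x ÷ −2x = −2. Subtract (−2)·D = 4x − 10. Remainder: 2.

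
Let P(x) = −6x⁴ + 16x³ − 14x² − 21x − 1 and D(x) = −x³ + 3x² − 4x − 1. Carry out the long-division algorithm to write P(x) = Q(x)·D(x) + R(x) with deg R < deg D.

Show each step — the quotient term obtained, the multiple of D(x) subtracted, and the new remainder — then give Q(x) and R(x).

Step 1: lead(−6x⁴ + 16x³ − 14x² − 21x − 1) ÷ lead(D) = −6x⁴ ÷ −x³ = 6x. Subtract (6x)·D = −6x⁴ + 18x³ − 24x² − 6x. Remainder: −2x³ + 10x² − 15x − 1.
Step 2: lead(−2x³ + 10x² − 15x − 1) ÷ lead(D) = −2x³ ÷ −x³ = 2. Subtract (2)·D = −2x³ + 6x² − 8x − 2. Remainder: 4x² − 7x + 1.

Q(x) = 6x + 2; R(x) = 4x² − 7x + 1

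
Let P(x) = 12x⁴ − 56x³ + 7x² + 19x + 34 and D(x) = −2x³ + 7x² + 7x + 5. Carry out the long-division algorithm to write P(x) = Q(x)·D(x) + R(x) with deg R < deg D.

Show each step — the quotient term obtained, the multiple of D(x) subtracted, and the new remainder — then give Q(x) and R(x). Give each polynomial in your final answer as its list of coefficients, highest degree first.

Q = [-6, 7]; R = [-1]

Step 1: lead(12x⁴ − 56x³ + 7x² + 19x + 34) ÷ lead(D) = 12x⁴ ÷ −2x³ = −6x. Subtract (−6x)·D = 12x⁴ − 42x³ − 42x² − 30x. Remainder: −14x³ + 49x² + 49x + 34.
Step 2: lead(−14x³ + 49x² + 49x + 34) ÷ lead(D) = −14x³ ÷ −2x³ = 7. Subtract (7)·D = −14x³ + 49x² + 49x + 35. Remainder: −1.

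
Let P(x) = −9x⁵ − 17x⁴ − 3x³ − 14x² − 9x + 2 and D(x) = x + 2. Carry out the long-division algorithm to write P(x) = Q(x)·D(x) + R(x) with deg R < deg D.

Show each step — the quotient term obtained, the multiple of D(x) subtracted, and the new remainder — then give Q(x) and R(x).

Step 1: lead(−9x⁵ − 17x⁴ − 3x³ − 14x² − 9x + 2) ÷ lead(D) = −9x⁵ ÷ x = −9x⁴. Subtract (−9x⁴)·D = −9x⁵ − 18x⁴. Remainder: x⁴ − 3x³ − 14x² − 9x + 2.
Step 2: lead(x⁴ − 3x³ − 14x² − 9x + 2) ÷ lead(D) = x⁴ ÷ x = x³. Subtract (x³)·D = x⁴ + 2x³. Remainder: −5x³ − 14x² − 9x + 2.
Step 3: lead(−5x³ − 14x² − 9x + 2) ÷ lead(D) = −5x³ ÷ x = −5x². Subtract (−5x²)·D = −5x³ − 10x². Remainder: −4x² − 9x + 2.
Step 4: lead(−4x² − 9x + 2) ÷ lead(D) = −4x² ÷ x = −4x. Subtract (−4x)·D = −4x² − 8x. Remainder: −x + 2.
Step 5: lead(−x + 2) ÷ lead(D) = −x ÷ x = −1. Subtract (−1)·D = −x − 2. Remainder: 4.

Q(x) = −9x⁴ + x³ − 5x² − 4x − 1; R(x) = 4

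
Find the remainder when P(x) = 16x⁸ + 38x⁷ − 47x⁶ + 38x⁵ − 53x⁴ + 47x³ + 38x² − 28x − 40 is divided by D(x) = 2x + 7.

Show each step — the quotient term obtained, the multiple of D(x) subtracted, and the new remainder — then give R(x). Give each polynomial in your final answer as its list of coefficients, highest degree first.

Step 1: lead(16x⁸ + 38x⁷ − 47x⁶ + 38x⁵ − 53x⁴ + 47x³ + 38x² − 28x − 40) ÷ lead(D) = 16x⁸ ÷ 2x = 8x⁷. Subtract (8x⁷)·D = 16x⁸ + 56x⁷. Remainder: −18x⁷ − 47x⁶ + 38x⁵ − 53x⁴ + 47x³ + 38x² − 28x − 40.
Step 2: lead(−18x⁷ − 47x⁶ + 38x⁵ − 53x⁴ + 47x³ + 38x² − 28x − 40) ÷ lead(D) = −18x⁷ ÷ 2x = −9x⁶. Subtract (−9x⁶)·D = −18x⁷ − 63x⁶. Remainder: 16x⁶ + 38x⁵ − 53x⁴ + 47x³ + 38x² − 28x − 40.
Step 3: lead(16x⁶ + 38x⁵ − 53x⁴ + 47x³ + 38x² − 28x − 40) ÷ lead(D) = 16x⁶ ÷ 2x = 8x⁵. Subtract (8x⁵)·D = 16x⁶ + 56x⁵. Remainder: −18x⁵ − 53x⁴ + 47x³ + 38x² − 28x − 40.
Step 4: lead(−18x⁵ − 53x⁴ + 47x³ + 38x² − 28x − 40) ÷ lead(D) = −18x⁵ ÷ 2x = −9x⁴. Subtract (−9x⁴)·D = −18x⁵ − 63x⁴. Remainder: 10x⁴ + 47x³ + 38x² − 28x − 40.
Step 5: lead(10x⁴ + 47x³ + 38x² − 28x − 40) ÷ lead(D) = 10x⁴ ÷ 2x = 5x³. Subtract (5x³)·D = 10x⁴ + 35x³. Remainder: 12x³ + 38x² − 28x − 40.
Step 6: lead(12x³ + 38x² − 28x − 40) ÷ lead(D) = 12x³ ÷ 2x = 6x². Subtract (6x²)·D = 12x³ + 42x². Remainder: −4x² − 28x − 40.
Step 7: lead(−4x² − 28x − 40) ÷ lead(D) = −4x² ÷ 2x = −2x. Subtract (−2x)·D = −4x² − 14x. Remainder: −14x − 40.
Step 8: lead(−14x − 40) ÷ lead(D) = −14x ÷ 2x = −7. Subtract (−7)·D = −14x − 49. Remainder: 9.

R = [9]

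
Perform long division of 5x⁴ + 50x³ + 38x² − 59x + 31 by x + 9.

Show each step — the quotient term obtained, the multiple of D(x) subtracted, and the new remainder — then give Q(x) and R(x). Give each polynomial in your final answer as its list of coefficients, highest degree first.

Step 1: lead(5x⁴ + 50x³ + 38x² − 59x + 31) ÷ lead(D) = 5x⁴ ÷ x = 5x³. Subtract (5x³)·D = 5x⁴ + 45x³. Remainder: 5x³ + 38x² − 59x + 31.
Step 2: lead(5x³ + 38x² − 59x + 31) ÷ lead(D) = 5x³ ÷ x = 5x². Subtract (5x²)·D = 5x³ + 45x². Remainder: −7x² − 59x + 31.
Step 3: lead(−7x² − 59x + 31) ÷ lead(D) = −7x² ÷ x = −7x. Subtract (−7x)·D = −7x² − 63x. Remainder: 4x + 31.
Step 4: lead(4x + 31) ÷ lead(D) = 4x ÷ x = 4. Subtract (4)·D = 4x + 36. Remainder: −5.

Q = [5, 5, -7, 4]; R = [-5]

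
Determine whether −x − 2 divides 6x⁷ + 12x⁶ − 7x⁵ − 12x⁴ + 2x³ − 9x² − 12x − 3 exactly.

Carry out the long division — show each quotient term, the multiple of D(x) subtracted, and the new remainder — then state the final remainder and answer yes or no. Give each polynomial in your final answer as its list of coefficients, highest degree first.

R = [1], so D(x) is not a factor of P(x). no

Step 1: lead(6x⁷ + 12x⁶ − 7x⁵ − 12x⁴ + 2x³ − 9x² − 12x − 3) ÷ lead(D) = 6x⁷ ÷ −x = −6x⁶. Subtract (−6x⁶)·D = 6x⁷ + 12x⁶. Remainder: −7x⁵ − 12x⁴ + 2x³ − 9x² − 12x − 3.
Step 2: lead(−7x⁵ − 12x⁴ + 2x³ − 9x² − 12x − 3) ÷ lead(D) = −7x⁵ ÷ −x = 7x⁴. Subtract (7x⁴)·D = −7x⁵ − 14x⁴. Remainder: 2x⁴ + 2x³ − 9x² − 12x − 3.
Step 3: lead(2x⁴ + 2x³ − 9x² − 12x − 3) ÷ lead(D) = 2x⁴ ÷ −x = −2x³. Subtract (−2x³)·D = 2x⁴ + 4x³. Remainder: −2x³ − 9x² − 12x − 3.
Step 4: lead(−2x³ − 9x² − 12x − 3) ÷ lead(D) = −2x³ ÷ −x = 2x². Subtract (2x²)·D = −2x³ − 4x². Remainder: −5x² − 12x − 3.
Step 5: lead(−5x² − 12x − 3) ÷ lead(D) = −5x² ÷ −x = 5x. Subtract (5x)·D = −5x² − 10x. Remainder: −2x − 3.
Step 6: lead(−2x − 3) ÷ lead(D) = −2x ÷ −x = 2. Subtract (2)·D = −2x − 4. Remainder: 1.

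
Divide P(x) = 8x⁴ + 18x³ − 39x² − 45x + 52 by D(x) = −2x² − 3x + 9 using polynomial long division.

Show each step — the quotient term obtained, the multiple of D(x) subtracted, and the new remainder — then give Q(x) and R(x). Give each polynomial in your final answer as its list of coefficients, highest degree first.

Q = [-4, -3, 6]; R = [-2]

Step 1: lead(8x⁴ + 18x³ − 39x² − 45x + 52) ÷ lead(D) = 8x⁴ ÷ −2x² = −4x². Subtract (−4x²)·D = 8x⁴ + 12x³ − 36x². Remainder: 6x³ − 3x² − 45x + 52.
Step 2: lead(6x³ − 3x² − 45x + 52) ÷ lead(D) = 6x³ ÷ −2x² = −3x. Subtract (−3x)·D = 6x³ + 9x² − 27x. Remainder: −12x² − 18x + 52.
Step 3: lead(−12x² − 18x + 52) ÷ lead(D) = −12x² ÷ −2x² = 6. Subtract (6)·D = −12x² − 18x + 54. Remainder: −2.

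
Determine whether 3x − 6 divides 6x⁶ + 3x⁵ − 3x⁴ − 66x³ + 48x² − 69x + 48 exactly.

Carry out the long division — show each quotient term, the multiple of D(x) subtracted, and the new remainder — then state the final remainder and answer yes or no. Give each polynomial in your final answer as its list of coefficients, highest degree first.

R = [6], so D(x) is not a factor of P(x). no

Step 1: lead(6x⁶ + 3x⁵ − 3x⁴ − 66x³ + 48x² − 69x + 48) ÷ lead(D) = 6x⁶ ÷ 3x = 2x⁵. Subtract (2x⁵)·D = 6x⁶ − 12x⁵. Remainder: 15x⁵ − 3x⁴ − 66x³ + 48x² − 69x + 48.
Step 2: lead(15x⁵ − 3x⁴ − 66x³ + 48x² − 69x + 48) ÷ lead(D) = 15x⁵ ÷ 3x = 5x⁴. Subtract (5x⁴)·D = 15x⁵ − 30x⁴. Remainder: 27x⁴ − 66x³ + 48x² − 69x + 48.
Step 3: lead(27x⁴ − 66x³ + 48x² − 69x + 48) ÷ lead(D) = 27x⁴ ÷ 3x = 9x³. Subtract (9x³)·D = 27x⁴ − 54x³. Remainder: −12x³ + 48x² − 69x + 48.
Step 4: lead(−12x³ + 48x² − 69x + 48) ÷ lead(D) = −12x³ ÷ 3x = −4x². Subtract (−4x²)·D = −12x³ + 24x². Remainder: 24x² − 69x + 48.
Step 5: lead(24x² − 69x + 48) ÷ lead(D) = 24x² ÷ 3x = 8x. Subtract (8x)·D = 24x² − 48x. Remainder: −21x + 48.
Step 6: lead(−21x + 48) ÷ lead(D) = −21x ÷ 3x = −7. Subtract (−7)·D = −21x + 42. Remainder: 6.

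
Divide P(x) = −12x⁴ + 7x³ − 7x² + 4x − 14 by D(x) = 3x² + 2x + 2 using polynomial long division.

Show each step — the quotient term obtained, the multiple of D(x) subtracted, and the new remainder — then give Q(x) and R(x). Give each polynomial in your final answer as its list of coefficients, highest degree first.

Q = [-4, 5, -3]; R = [-8]

Step 1: lead(−12x⁴ + 7x³ − 7x² + 4x − 14) ÷ lead(D) = −12x⁴ ÷ 3x² = −4x². Subtract (−4x²)·D = −12x⁴ − 8x³ − 8x². Remainder: 15x³ + x² + 4x − 14.
Step 2: lead(15x³ + x² + 4x − 14) ÷ lead(D) = 15x³ ÷ 3x² = 5x. Subtract (5x)·D = 15x³ + 10x² + 10x. Remainder: −9x² − 6x − 14.
Step 3: lead(−9x² − 6x − 14) ÷ lead(D) = −9x² ÷ 3x² = −3. Subtract (−3)·D = −9x² − 6x − 6. Remainder: −8.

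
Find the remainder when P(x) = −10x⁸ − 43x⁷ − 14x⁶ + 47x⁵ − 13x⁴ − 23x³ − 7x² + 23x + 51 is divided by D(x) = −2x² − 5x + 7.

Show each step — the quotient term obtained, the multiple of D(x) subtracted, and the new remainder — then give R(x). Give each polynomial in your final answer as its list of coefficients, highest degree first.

Step 1: lead(−10x⁸ − 43x⁷ − 14x⁶ + 47x⁵ − 13x⁴ − 23x³ − 7x² + 23x + 51) ÷ lead(D) = −10x⁸ ÷ −2x² = 5x⁶. Subtract (5x⁶)·D = −10x⁸ − 25x⁷ + 35x⁶. Remainder: −18x⁷ − 49x⁶ + 47x⁵ − 13x⁴ − 23x³ − 7x² + 23x + 51.
Step 2: lead(−18x⁷ − 49x⁶ + 47x⁵ − 13x⁴ − 23x³ − 7x² + 23x + 51) ÷ lead(D) = −18x⁷ ÷ −2x² = 9x⁵. Subtract (9x⁵)·D = −18x⁷ − 45x⁶ + 63x⁵. Remainder: −4x⁶ − 16x⁵ − 13x⁴ − 23x³ − 7x² + 23x + 51.
Step 3: lead(−4x⁶ − 16x⁵ − 13x⁴ − 23x³ − 7x² + 23x + 51) ÷ lead(D) = −4x⁶ ÷ −2x² = 2x⁴. Subtract (2x⁴)·D = −4x⁶ − 10x⁵ + 14x⁴. Remainder: −6x⁵ − 27x⁴ − 23x³ − 7x² + 23x + 51.
Step 4: lead(−6x⁵ − 27x⁴ − 23x³ − 7x² + 23x + 51) ÷ lead(D) = −6x⁵ ÷ −2x² = 3x³. Subtract (3x³)·D = −6x⁵ − 15x⁴ + 21x³. Remainder: −12x⁴ − 44x³ − 7x² + 23x + 51.
Step 5: lead(−12x⁴ − 44x³ − 7x² + 23x + 51) ÷ lead(D) = −12x⁴ ÷ −2x² = 6x². Subtract (6x²)·D = −12x⁴ − 30x³ + 42x². Remainder: −14x³ − 49x² + 23x + 51.
Step 6: lead(−14x³ − 49x² + 23x + 51) ÷ lead(D) = −14x³ ÷ −2x² = 7x. Subtract (7x)·D = −14x³ − 35x² + 49x. Remainder: −14x² − 26x + 51.
Step 7: lead(−14x² − 26x + 51) ÷ lead(D) = −14x² ÷ −2x² = 7. Subtract (7)·D = −14x² − 35x + 49. Remainder: 9x + 2.

R = [9, 2]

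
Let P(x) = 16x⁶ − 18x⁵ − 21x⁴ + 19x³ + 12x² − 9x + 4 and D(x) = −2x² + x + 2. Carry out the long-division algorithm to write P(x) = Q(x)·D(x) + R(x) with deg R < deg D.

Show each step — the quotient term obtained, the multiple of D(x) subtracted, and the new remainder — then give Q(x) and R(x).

Q(x) = −8x⁴ + 5x³ + 5x² − 2x − 2; R(x) = −3x + 8

Step 1: lead(16x⁶ − 18x⁵ − 21x⁴ + 19x³ + 12x² − 9x + 4) ÷ lead(D) = 16x⁶ ÷ −2x² = −8x⁴. Subtract (−8x⁴)·D = 16x⁶ − 8x⁵ − 16x⁴. Remainder: −10x⁵ − 5x⁴ + 19x³ + 12x² − 9x + 4.
Step 2: lead(−10x⁵ − 5x⁴ + 19x³ + 12x² − 9x + 4) ÷ lead(D) = −10x⁵ ÷ −2x² = 5x³. Subtract (5x³)·D = −10x⁵ + 5x⁴ + 10x³. Remainder: −10x⁴ + 9x³ + 12x² − 9x + 4.
Step 3: lead(−10x⁴ + 9x³ + 12x² − 9x + 4) ÷ lead(D) = −10x⁴ ÷ −2x² = 5x². Subtract (5x²)·D = −10x⁴ + 5x³ + 10x². Remainder: 4x³ + 2x² − 9x + 4.
Step 4: lead(4x³ + 2x² − 9x + 4) ÷ lead(D) = 4x³ ÷ −2x² = −2x. Subtract (−2x)·D = 4x³ − 2x² − 4x. Remainder: 4x² − 5x + 4.
Step 5: lead(4x² − 5x + 4) ÷ lead(D) = 4x² ÷ −2x² = −2. Subtract (−2)·D = 4x² − 2x − 4. Remainder: −3x + 8.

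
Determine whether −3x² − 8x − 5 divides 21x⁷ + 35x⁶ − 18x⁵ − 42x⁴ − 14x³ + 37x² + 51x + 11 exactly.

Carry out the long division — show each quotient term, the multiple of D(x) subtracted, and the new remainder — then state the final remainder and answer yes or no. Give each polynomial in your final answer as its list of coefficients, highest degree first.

Step 1: lead(21x⁷ + 35x⁶ − 18x⁵ − 42x⁴ − 14x³ + 37x² + 51x + 11) ÷ lead(D) = 21x⁷ ÷ −3x² = −7x⁵. Subtract (−7x⁵)·D = 21x⁷ + 56x⁶ + 35x⁵. Remainder: −21x⁶ − 53x⁵ − 42x⁴ − 14x³ + 37x² + 51x + 11.
Step 2: lead(−21x⁶ − 53x⁵ − 42x⁴ − 14x³ + 37x² + 51x + 11) ÷ lead(D) = −21x⁶ ÷ −3x² = 7x⁴. Subtract (7x⁴)·D = −21x⁶ − 56x⁵ − 35x⁴. Remainder: 3x⁵ − 7x⁴ − 14x³ + 37x² + 51x + 11.
Step 3: lead(3x⁵ − 7x⁴ − 14x³ + 37x² + 51x + 11) ÷ lead(D) = 3x⁵ ÷ −3x² = −x³. Subtract (−x³)·D = 3x⁵ + 8x⁴ + 5x³. Remainder: −15x⁴ − 19x³ + 37x² + 51x + 11.
Step 4: lead(−15x⁴ − 19x³ + 37x² + 51x + 11) ÷ lead(D) = −15x⁴ ÷ −3x² = 5x². Subtract (5x²)·D = −15x⁴ − 40x³ − 25x². Remainder: 21x³ + 62x² + 51x + 11.
Step 5: lead(21x³ + 62x² + 51x + 11) ÷ lead(D) = 21x³ ÷ −3x² = −7x. Subtract (−7x)·D = 21x³ + 56x² + 35x. Remainder: 6x² + 16x + 11.
Step 6: lead(6x² + 16x + 11) ÷ lead(D) = 6x² ÷ −3x² = −2. Subtract (−2)·D = 6x² + 16x + 10. Remainder: 1.

R = [1], so D(x) is not a factor of P(x). no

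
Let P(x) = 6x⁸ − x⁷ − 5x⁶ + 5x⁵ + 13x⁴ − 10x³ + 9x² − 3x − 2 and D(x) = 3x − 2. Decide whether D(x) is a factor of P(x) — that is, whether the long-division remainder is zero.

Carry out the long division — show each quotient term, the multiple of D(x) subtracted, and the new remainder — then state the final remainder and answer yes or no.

R(x) = 0, so D(x) is a factor of P(x). yes

Step 1: lead(6x⁸ − x⁷ − 5x⁶ + 5x⁵ + 13x⁴ − 10x³ + 9x² − 3x − 2) ÷ lead(D) = 6x⁸ ÷ 3x = 2x⁷. Subtract (2x⁷)·D = 6x⁸ − 4x⁷. Remainder: 3x⁷ − 5x⁶ + 5x⁵ + 13x⁴ − 10x³ + 9x² − 3x − 2.
Step 2: lead(3x⁷ − 5x⁶ + 5x⁵ + 13x⁴ − 10x³ + 9x² − 3x − 2) ÷ lead(D) = 3x⁷ ÷ 3x = x⁶. Subtract (x⁶)·D = 3x⁷ − 2x⁶. Remainder: −3x⁶ + 5x⁵ + 13x⁴ − 10x³ + 9x² − 3x − 2.
Step 3: lead(−3x⁶ + 5x⁵ + 13x⁴ − 10x³ + 9x² − 3x − 2) ÷ lead(D) = −3x⁶ ÷ 3x = −x⁵. Subtract (−x⁵)·D = −3x⁶ + 2x⁵. Remainder: 3x⁵ + 13x⁴ − 10x³ + 9x² − 3x − 2.
Step 4: lead(3x⁵ + 13x⁴ − 10x³ + 9x² − 3x − 2) ÷ lead(D) = 3x⁵ ÷ 3x = x⁴. Subtract (x⁴)·D = 3x⁵ − 2x⁴. Remainder: 15x⁴ − 10x³ + 9x² − 3x − 2.
Step 5: lead(15x⁴ − 10x³ + 9x² − 3x − 2) ÷ lead(D) = 15x⁴ ÷ 3x = 5x³. Subtract (5x³)·D = 15x⁴ − 10x³. Remainder: 9x² − 3x − 2.
Step 6: lead(9x² − 3x − 2) ÷ lead(D) = 9x² ÷ 3x = 3x. Subtract (3x)·D = 9x² − 6x. Remainder: 3x − 2.
Step 7: lead(3x − 2) ÷ lead(D) = 3x ÷ 3x = 1. Subtract (1)·D = 3x − 2. Remainder: 0.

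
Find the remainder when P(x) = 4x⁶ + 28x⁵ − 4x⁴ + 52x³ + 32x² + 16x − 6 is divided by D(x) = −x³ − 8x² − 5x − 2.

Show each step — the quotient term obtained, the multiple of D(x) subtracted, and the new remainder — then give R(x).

R(x) = −6

Step 1: lead(4x⁶ + 28x⁵ − 4x⁴ + 52x³ + 32x² + 16x − 6) ÷ lead(D) = 4x⁶ ÷ −x³ = −4x³. Subtract (−4x³)·D = 4x⁶ + 32x⁵ + 20x⁴ + 8x³. Remainder: −4x⁵ − 24x⁴ + 44x³ + 32x² + 16x − 6.
Step 2: lead(−4x⁵ − 24x⁴ + 44x³ + 32x² + 16x − 6) ÷ lead(D) = −4x⁵ ÷ −x³ = 4x². Subtract (4x²)·D = −4x⁵ − 32x⁴ − 20x³ − 8x². Remainder: 8x⁴ + 64x³ + 40x² + 16x − 6.
Step 3: lead(8x⁴ + 64x³ + 40x² + 16x − 6) ÷ lead(D) = 8x⁴ ÷ −x³ = −8x. Subtract (−8x)·D = 8x⁴ + 64x³ + 40x² + 16x. Remainder: −6.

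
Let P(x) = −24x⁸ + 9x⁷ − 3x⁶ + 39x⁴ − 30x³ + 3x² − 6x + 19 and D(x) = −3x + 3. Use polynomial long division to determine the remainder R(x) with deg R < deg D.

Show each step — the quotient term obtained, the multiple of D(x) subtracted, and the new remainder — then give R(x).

Step 1: lead(−24x⁸ + 9x⁷ − 3x⁶ + 39x⁴ − 30x³ + 3x² − 6x + 19) ÷ lead(D) = −24x⁸ ÷ −3x = 8x⁷. Subtract (8x⁷)·D = −24x⁸ + 24x⁷. Remainder: −15x⁷ − 3x⁶ + 39x⁴ − 30x³ + 3x² − 6x + 19.
Step 2: lead(−15x⁷ − 3x⁶ + 39x⁴ − 30x³ + 3x² − 6x + 19) ÷ lead(D) = −15x⁷ ÷ −3x = 5x⁶. Subtract (5x⁶)·D = −15x⁷ + 15x⁶. Remainder: −18x⁶ + 39x⁴ − 30x³ + 3x² − 6x + 19.
Step 3: lead(−18x⁶ + 39x⁴ − 30x³ + 3x² − 6x + 19) ÷ lead(D) = −18x⁶ ÷ −3x = 6x⁵. Subtract (6x⁵)·D = −18x⁶ + 18x⁵. Remainder: −18x⁵ + 39x⁴ − 30x³ + 3x² − 6x + 19.
Step 4: lead(−18x⁵ + 39x⁴ − 30x³ + 3x² − 6x + 19) ÷ lead(D) = −18x⁵ ÷ −3x = 6x⁴. Subtract (6x⁴)·D = −18x⁵ + 18x⁴. Remainder: 21x⁴ − 30x³ + 3x² − 6x + 19.
Step 5: lead(21x⁴ − 30x³ + 3x² − 6x + 19) ÷ lead(D) = 21x⁴ ÷ −3x = −7x³. Subtract (−7x³)·D = 21x⁴ − 21x³. Remainder: −9x³ + 3x² − 6x + 19.
Step 6: lead(−9x³ + 3x² − 6x + 19) ÷ lead(D) = −9x³ ÷ −3x = 3x². Subtract (3x²)·D = −9x³ + 9x². Remainder: −6x² − 6x + 19.
Step 7: lead(−6x² − 6x + 19) ÷ lead(D) = −6x² ÷ −3x = 2x. Subtract (2x)·D = −6x² + 6x. Remainder: −12x + 19.
Step 8: lead(−12x + 19) ÷ lead(D) = −12x ÷ −3x = 4. Subtract (4)·D = −12x + 12. Remainder: 7.

R(x) = 7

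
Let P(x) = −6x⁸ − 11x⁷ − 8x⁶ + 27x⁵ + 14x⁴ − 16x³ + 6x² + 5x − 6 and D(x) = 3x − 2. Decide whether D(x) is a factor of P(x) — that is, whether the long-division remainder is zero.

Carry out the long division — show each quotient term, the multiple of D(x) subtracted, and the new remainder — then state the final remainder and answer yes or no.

R(x) = 0, so D(x) is a factor of P(x). yes

Step 1: lead(−6x⁸ − 11x⁷ − 8x⁶ + 27x⁵ + 14x⁴ − 16x³ + 6x² + 5x − 6) ÷ lead(D) = −6x⁸ ÷ 3x = −2x⁷. Subtract (−2x⁷)·D = −6x⁸ + 4x⁷. Remainder: −15x⁷ − 8x⁶ + 27x⁵ + 14x⁴ − 16x³ + 6x² + 5x − 6.
Step 2: lead(−15x⁷ − 8x⁶ + 27x⁵ + 14x⁴ − 16x³ + 6x² + 5x − 6) ÷ lead(D) = −15x⁷ ÷ 3x = −5x⁶. Subtract (−5x⁶)·D = −15x⁷ + 10x⁶. Remainder: −18x⁶ + 27x⁵ + 14x⁴ − 16x³ + 6x² + 5x − 6.
Step 3: lead(−18x⁶ + 27x⁵ + 14x⁴ − 16x³ + 6x² + 5x − 6) ÷ lead(D) = −18x⁶ ÷ 3x = −6x⁵. Subtract (−6x⁵)·D = −18x⁶ + 12x⁵. Remainder: 15x⁵ + 14x⁴ − 16x³ + 6x² + 5x − 6.
Step 4: lead(15x⁵ + 14x⁴ − 16x³ + 6x² + 5x − 6) ÷ lead(D) = 15x⁵ ÷ 3x = 5x⁴. Subtract (5x⁴)·D = 15x⁵ − 10x⁴. Remainder: 24x⁴ − 16x³ + 6x² + 5x − 6.
Step 5: lead(24x⁴ − 16x³ + 6x² + 5x − 6) ÷ lead(D) = 24x⁴ ÷ 3x = 8x³. Subtract (8x³)·D = 24x⁴ − 16x³. Remainder: 6x² + 5x − 6.
Step 6: lead(6x² + 5x − 6) ÷ lead(D) = 6x² ÷ 3x = 2x. Subtract (2x)·D = 6x² − 4x. Remainder: 9x − 6.
Step 7: lead(9x − 6) ÷ lead(D) = 9x ÷ 3x = 3. Subtract (3)·D = 9x − 6. Remainder: 0.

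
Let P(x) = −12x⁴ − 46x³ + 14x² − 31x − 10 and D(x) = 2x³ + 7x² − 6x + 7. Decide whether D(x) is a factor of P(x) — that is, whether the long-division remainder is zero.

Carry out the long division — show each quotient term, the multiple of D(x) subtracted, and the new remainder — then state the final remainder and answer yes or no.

Step 1: lead(−12x⁴ − 46x³ + 14x² − 31x − 10) ÷ lead(D) = −12x⁴ ÷ 2x³ = −6x. Subtract (−6x)·D = −12x⁴ − 42x³ + 36x² − 42x. Remainder: −4x³ − 22x² + 11x − 10.
Step 2: lead(−4x³ − 22x² + 11x − 10) ÷ lead(D) = −4x³ ÷ 2x³ = −2. Subtract (−2)·D = −4x³ − 14x² + 12x − 14. Remainder: −8x² − x + 4.

R(x) = −8x² − x + 4, so D(x) is not a factor of P(x). no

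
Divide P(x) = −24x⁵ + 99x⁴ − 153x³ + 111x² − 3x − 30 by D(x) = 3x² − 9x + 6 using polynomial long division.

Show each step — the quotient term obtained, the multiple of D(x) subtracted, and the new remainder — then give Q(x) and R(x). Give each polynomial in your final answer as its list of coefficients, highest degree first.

Q = [-8, 9, -8, -5]; R = [0]

Step 1: lead(−24x⁵ + 99x⁴ − 153x³ + 111x² − 3x − 30) ÷ lead(D) = −24x⁵ ÷ 3x² = −8x³. Subtract (−8x³)·D = −24x⁵ + 72x⁴ − 48x³. Remainder: 27x⁴ − 105x³ + 111x² − 3x − 30.
Step 2: lead(27x⁴ − 105x³ + 111x² − 3x − 30) ÷ lead(D) = 27x⁴ ÷ 3x² = 9x². Subtract (9x²)·D = 27x⁴ − 81x³ + 54x². Remainder: −24x³ + 57x² − 3x − 30.
Step 3: lead(−24x³ + 57x² − 3x − 30) ÷ lead(D) = −24x³ ÷ 3x² = −8x. Subtract (−8x)·D = −24x³ + 72x² − 48x. Remainder: −15x² + 45x − 30.
Step 4: lead(−15x² + 45x − 30) ÷ lead(D) = −15x² ÷ 3x² = −5. Subtract (−5)·D = −15x² + 45x − 30. Remainder: 0.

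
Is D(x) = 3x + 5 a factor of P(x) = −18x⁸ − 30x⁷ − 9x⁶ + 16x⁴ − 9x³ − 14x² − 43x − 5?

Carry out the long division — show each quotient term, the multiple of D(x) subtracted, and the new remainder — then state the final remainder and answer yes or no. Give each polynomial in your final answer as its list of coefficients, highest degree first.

Step 1: lead(−18x⁸ − 30x⁷ − 9x⁶ + 16x⁴ − 9x³ − 14x² − 43x − 5) ÷ lead(D) = −18x⁸ ÷ 3x = −6x⁷. Subtract (−6x⁷)·D = −18x⁸ − 30x⁷. Remainder: −9x⁶ + 16x⁴ − 9x³ − 14x² − 43x − 5.
Step 2: lead(−9x⁶ + 16x⁴ − 9x³ − 14x² − 43x − 5) ÷ lead(D) = −9x⁶ ÷ 3x = −3x⁵. Subtract (−3x⁵)·D = −9x⁶ − 15x⁵. Remainder: 15x⁵ + 16x⁴ − 9x³ − 14x² − 43x − 5.
Step 3: lead(15x⁵ + 16x⁴ − 9x³ − 14x² − 43x − 5) ÷ lead(D) = 15x⁵ ÷ 3x = 5x⁴. Subtract (5x⁴)·D = 15x⁵ + 25x⁴. Remainder: −9x⁴ − 9x³ − 14x² − 43x − 5.
Step 4: lead(−9x⁴ − 9x³ − 14x² − 43x − 5) ÷ lead(D) = −9x⁴ ÷ 3x = −3x³. Subtract (−3x³)·D = −9x⁴ − 15x³. Remainder: 6x³ − 14x² − 43x − 5.
Step 5: lead(6x³ − 14x² − 43x − 5) ÷ lead(D) = 6x³ ÷ 3x = 2x². Subtract (2x²)·D = 6x³ + 10x². Remainder: −24x² − 43x − 5.
Step 6: lead(−24x² − 43x − 5) ÷ lead(D) = −24x² ÷ 3x = −8x. Subtract (−8x)·D = −24x² − 40x. Remainder: −3x − 5.
Step 7: lead(−3x − 5) ÷ lead(D) = −3x ÷ 3x = −1. Subtract (−1)·D = −3x − 5. Remainder: 0.

R = [0], so D(x) is a factor of P(x). yes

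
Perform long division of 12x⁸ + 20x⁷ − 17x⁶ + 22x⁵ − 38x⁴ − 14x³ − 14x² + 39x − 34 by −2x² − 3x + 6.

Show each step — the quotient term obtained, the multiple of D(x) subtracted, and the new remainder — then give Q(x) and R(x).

Q(x) = −6x⁶ − x⁵ − 8x⁴ − 2x³ − 2x² + 4x − 5; R(x) = −4

Step 1: lead(12x⁸ + 20x⁷ − 17x⁶ + 22x⁵ − 38x⁴ − 14x³ − 14x² + 39x − 34) ÷ lead(D) = 12x⁸ ÷ −2x² = −6x⁶. Subtract (−6x⁶)·D = 12x⁸ + 18x⁷ − 36x⁶. Remainder: 2x⁷ + 19x⁶ + 22x⁵ − 38x⁴ − 14x³ − 14x² + 39x − 34.
Step 2: lead(2x⁷ + 19x⁶ + 22x⁵ − 38x⁴ − 14x³ − 14x² + 39x − 34) ÷ lead(D) = 2x⁷ ÷ −2x² = −x⁵. Subtract (−x⁵)·D = 2x⁷ + 3x⁶ − 6x⁵. Remainder: 16x⁶ + 28x⁵ − 38x⁴ − 14x³ − 14x² + 39x − 34.
Step 3: lead(16x⁶ + 28x⁵ − 38x⁴ − 14x³ − 14x² + 39x − 34) ÷ lead(D) = 16x⁶ ÷ −2x² = −8x⁴. Subtract (−8x⁴)·D = 16x⁶ + 24x⁵ − 48x⁴. Remainder: 4x⁵ + 10x⁴ − 14x³ − 14x² + 39x − 34.
Step 4: lead(4x⁵ + 10x⁴ − 14x³ − 14x² + 39x − 34) ÷ lead(D) = 4x⁵ ÷ −2x² = −2x³. Subtract (−2x³)·D = 4x⁵ + 6x⁴ − 12x³. Remainder: 4x⁴ − 2x³ − 14x² + 39x − 34.
Step 5: lead(4x⁴ − 2x³ − 14x² + 39x − 34) ÷ lead(D) = 4x⁴ ÷ −2x² = −2x². Subtract (−2x²)·D = 4x⁴ + 6x³ − 12x². Remainder: −8x³ − 2x² + 39x − 34.
Step 6: lead(−8x³ − 2x² + 39x − 34) ÷ lead(D) = −8x³ ÷ −2x² = 4x. Subtract (4x)·D = −8x³ − 12x² + 24x. Remainder: 10x² + 15x − 34.
Step 7: lead(10x² + 15x − 34) ÷ lead(D) = 10x² ÷ −2x² = −5. Subtract (−5)·D = 10x² + 15x − 30. Remainder: −4.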